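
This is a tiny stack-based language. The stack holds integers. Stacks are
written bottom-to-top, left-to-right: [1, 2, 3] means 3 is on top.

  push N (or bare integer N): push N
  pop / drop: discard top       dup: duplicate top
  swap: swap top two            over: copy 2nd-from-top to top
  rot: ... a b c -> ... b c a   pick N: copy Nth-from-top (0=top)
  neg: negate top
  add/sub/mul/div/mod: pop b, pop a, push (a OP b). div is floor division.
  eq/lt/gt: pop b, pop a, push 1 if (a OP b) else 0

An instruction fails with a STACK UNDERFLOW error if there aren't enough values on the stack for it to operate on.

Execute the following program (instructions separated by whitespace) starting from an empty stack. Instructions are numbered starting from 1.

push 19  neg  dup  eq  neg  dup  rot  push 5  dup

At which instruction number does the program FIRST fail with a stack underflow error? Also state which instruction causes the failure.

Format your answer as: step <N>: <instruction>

Answer: step 7: rot

Derivation:
Step 1 ('push 19'): stack = [19], depth = 1
Step 2 ('neg'): stack = [-19], depth = 1
Step 3 ('dup'): stack = [-19, -19], depth = 2
Step 4 ('eq'): stack = [1], depth = 1
Step 5 ('neg'): stack = [-1], depth = 1
Step 6 ('dup'): stack = [-1, -1], depth = 2
Step 7 ('rot'): needs 3 value(s) but depth is 2 — STACK UNDERFLOW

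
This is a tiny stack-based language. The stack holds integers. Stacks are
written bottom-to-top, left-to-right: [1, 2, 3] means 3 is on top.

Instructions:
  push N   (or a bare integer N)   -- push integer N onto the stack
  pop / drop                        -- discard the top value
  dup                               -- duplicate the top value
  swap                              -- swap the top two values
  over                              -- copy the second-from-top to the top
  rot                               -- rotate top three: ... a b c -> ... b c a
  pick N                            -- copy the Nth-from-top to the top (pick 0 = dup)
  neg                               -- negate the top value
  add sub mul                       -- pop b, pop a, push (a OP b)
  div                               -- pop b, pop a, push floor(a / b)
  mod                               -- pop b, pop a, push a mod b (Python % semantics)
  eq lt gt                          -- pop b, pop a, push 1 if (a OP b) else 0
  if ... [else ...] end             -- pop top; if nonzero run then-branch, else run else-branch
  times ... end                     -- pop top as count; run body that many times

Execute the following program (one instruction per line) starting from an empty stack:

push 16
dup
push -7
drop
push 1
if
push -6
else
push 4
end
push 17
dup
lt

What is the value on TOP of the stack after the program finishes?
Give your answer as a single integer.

After 'push 16': [16]
After 'dup': [16, 16]
After 'push -7': [16, 16, -7]
After 'drop': [16, 16]
After 'push 1': [16, 16, 1]
After 'if': [16, 16]
After 'push -6': [16, 16, -6]
After 'push 17': [16, 16, -6, 17]
After 'dup': [16, 16, -6, 17, 17]
After 'lt': [16, 16, -6, 0]

Answer: 0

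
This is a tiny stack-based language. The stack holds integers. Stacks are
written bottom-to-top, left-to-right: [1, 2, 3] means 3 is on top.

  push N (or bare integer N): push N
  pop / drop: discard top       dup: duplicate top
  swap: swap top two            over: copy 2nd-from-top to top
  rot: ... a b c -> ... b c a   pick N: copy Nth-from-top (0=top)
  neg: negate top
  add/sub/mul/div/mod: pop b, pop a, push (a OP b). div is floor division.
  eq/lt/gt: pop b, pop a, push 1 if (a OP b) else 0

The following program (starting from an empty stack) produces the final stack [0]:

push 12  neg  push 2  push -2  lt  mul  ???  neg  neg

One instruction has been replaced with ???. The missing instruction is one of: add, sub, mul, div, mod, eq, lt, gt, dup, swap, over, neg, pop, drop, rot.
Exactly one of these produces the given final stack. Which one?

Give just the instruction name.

Stack before ???: [0]
Stack after ???:  [0]
The instruction that transforms [0] -> [0] is: neg

Answer: neg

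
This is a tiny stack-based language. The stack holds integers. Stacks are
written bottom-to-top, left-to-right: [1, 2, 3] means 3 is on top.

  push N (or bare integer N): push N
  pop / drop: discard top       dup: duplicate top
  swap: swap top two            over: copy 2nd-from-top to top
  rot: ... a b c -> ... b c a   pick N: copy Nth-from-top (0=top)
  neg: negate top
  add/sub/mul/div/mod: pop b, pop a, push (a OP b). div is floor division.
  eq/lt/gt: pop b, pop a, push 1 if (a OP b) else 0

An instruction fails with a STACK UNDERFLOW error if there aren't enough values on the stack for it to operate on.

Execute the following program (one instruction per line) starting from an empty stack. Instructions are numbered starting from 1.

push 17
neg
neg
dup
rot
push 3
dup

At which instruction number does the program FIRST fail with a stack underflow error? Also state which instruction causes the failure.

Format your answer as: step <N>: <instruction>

Step 1 ('push 17'): stack = [17], depth = 1
Step 2 ('neg'): stack = [-17], depth = 1
Step 3 ('neg'): stack = [17], depth = 1
Step 4 ('dup'): stack = [17, 17], depth = 2
Step 5 ('rot'): needs 3 value(s) but depth is 2 — STACK UNDERFLOW

Answer: step 5: rot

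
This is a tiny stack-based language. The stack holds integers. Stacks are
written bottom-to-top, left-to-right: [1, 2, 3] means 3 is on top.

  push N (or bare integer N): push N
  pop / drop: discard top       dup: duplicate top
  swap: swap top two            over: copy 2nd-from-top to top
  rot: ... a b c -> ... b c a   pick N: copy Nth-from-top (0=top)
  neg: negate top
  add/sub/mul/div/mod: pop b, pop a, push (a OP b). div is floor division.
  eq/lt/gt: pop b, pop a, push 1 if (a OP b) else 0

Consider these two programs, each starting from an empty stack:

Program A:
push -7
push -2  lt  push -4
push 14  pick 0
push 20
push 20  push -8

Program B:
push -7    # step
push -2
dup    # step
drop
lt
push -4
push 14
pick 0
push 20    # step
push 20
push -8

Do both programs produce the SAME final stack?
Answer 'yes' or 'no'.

Answer: yes

Derivation:
Program A trace:
  After 'push -7': [-7]
  After 'push -2': [-7, -2]
  After 'lt': [1]
  After 'push -4': [1, -4]
  After 'push 14': [1, -4, 14]
  After 'pick 0': [1, -4, 14, 14]
  After 'push 20': [1, -4, 14, 14, 20]
  After 'push 20': [1, -4, 14, 14, 20, 20]
  After 'push -8': [1, -4, 14, 14, 20, 20, -8]
Program A final stack: [1, -4, 14, 14, 20, 20, -8]

Program B trace:
  After 'push -7': [-7]
  After 'push -2': [-7, -2]
  After 'dup': [-7, -2, -2]
  After 'drop': [-7, -2]
  After 'lt': [1]
  After 'push -4': [1, -4]
  After 'push 14': [1, -4, 14]
  After 'pick 0': [1, -4, 14, 14]
  After 'push 20': [1, -4, 14, 14, 20]
  After 'push 20': [1, -4, 14, 14, 20, 20]
  After 'push -8': [1, -4, 14, 14, 20, 20, -8]
Program B final stack: [1, -4, 14, 14, 20, 20, -8]
Same: yes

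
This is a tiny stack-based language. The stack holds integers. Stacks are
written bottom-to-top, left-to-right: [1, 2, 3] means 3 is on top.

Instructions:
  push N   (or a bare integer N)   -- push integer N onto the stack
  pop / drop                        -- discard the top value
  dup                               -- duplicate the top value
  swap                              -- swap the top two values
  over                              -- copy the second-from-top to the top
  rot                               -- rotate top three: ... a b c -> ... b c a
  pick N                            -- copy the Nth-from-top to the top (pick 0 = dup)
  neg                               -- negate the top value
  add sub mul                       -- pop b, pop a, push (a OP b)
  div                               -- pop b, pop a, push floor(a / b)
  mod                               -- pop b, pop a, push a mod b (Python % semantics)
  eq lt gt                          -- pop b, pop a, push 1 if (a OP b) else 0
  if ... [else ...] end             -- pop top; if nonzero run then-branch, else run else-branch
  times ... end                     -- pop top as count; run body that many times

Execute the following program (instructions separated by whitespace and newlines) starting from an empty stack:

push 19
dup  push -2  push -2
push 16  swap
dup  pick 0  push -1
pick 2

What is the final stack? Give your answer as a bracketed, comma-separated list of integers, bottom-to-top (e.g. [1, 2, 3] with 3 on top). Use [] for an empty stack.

After 'push 19': [19]
After 'dup': [19, 19]
After 'push -2': [19, 19, -2]
After 'push -2': [19, 19, -2, -2]
After 'push 16': [19, 19, -2, -2, 16]
After 'swap': [19, 19, -2, 16, -2]
After 'dup': [19, 19, -2, 16, -2, -2]
After 'pick 0': [19, 19, -2, 16, -2, -2, -2]
After 'push -1': [19, 19, -2, 16, -2, -2, -2, -1]
After 'pick 2': [19, 19, -2, 16, -2, -2, -2, -1, -2]

Answer: [19, 19, -2, 16, -2, -2, -2, -1, -2]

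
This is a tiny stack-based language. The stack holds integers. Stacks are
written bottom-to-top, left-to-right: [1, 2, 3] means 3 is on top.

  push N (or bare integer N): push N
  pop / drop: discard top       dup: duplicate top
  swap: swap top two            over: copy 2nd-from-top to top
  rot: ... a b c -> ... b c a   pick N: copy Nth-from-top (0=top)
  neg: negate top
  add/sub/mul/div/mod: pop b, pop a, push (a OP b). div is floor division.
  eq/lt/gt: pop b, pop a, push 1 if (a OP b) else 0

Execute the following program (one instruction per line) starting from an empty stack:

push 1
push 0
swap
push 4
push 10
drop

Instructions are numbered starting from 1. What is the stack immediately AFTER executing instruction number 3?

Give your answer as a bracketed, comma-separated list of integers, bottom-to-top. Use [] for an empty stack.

Answer: [0, 1]

Derivation:
Step 1 ('push 1'): [1]
Step 2 ('push 0'): [1, 0]
Step 3 ('swap'): [0, 1]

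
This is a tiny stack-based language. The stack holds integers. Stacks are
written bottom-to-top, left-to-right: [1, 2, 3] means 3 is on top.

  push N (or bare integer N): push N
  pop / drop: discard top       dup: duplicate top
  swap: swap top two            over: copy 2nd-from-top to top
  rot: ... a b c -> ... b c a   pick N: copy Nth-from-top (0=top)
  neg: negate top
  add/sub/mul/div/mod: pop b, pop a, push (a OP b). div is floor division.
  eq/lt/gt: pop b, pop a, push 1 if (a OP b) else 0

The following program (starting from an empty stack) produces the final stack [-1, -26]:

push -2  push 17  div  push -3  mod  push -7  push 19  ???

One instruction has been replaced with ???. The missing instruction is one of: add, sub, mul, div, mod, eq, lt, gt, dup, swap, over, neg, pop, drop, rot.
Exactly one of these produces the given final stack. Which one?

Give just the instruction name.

Answer: sub

Derivation:
Stack before ???: [-1, -7, 19]
Stack after ???:  [-1, -26]
The instruction that transforms [-1, -7, 19] -> [-1, -26] is: sub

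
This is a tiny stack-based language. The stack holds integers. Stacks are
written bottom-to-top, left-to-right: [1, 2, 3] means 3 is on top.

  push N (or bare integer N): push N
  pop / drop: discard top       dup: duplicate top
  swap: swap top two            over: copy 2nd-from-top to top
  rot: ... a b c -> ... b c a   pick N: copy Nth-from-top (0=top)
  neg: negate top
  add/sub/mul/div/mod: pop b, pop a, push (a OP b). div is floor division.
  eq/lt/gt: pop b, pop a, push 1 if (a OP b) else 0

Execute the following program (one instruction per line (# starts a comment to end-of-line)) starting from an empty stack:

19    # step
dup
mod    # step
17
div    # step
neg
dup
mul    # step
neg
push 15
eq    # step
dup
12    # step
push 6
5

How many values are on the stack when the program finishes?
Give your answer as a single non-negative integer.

After 'push 19': stack = [19] (depth 1)
After 'dup': stack = [19, 19] (depth 2)
After 'mod': stack = [0] (depth 1)
After 'push 17': stack = [0, 17] (depth 2)
After 'div': stack = [0] (depth 1)
After 'neg': stack = [0] (depth 1)
After 'dup': stack = [0, 0] (depth 2)
After 'mul': stack = [0] (depth 1)
After 'neg': stack = [0] (depth 1)
After 'push 15': stack = [0, 15] (depth 2)
After 'eq': stack = [0] (depth 1)
After 'dup': stack = [0, 0] (depth 2)
After 'push 12': stack = [0, 0, 12] (depth 3)
After 'push 6': stack = [0, 0, 12, 6] (depth 4)
After 'push 5': stack = [0, 0, 12, 6, 5] (depth 5)

Answer: 5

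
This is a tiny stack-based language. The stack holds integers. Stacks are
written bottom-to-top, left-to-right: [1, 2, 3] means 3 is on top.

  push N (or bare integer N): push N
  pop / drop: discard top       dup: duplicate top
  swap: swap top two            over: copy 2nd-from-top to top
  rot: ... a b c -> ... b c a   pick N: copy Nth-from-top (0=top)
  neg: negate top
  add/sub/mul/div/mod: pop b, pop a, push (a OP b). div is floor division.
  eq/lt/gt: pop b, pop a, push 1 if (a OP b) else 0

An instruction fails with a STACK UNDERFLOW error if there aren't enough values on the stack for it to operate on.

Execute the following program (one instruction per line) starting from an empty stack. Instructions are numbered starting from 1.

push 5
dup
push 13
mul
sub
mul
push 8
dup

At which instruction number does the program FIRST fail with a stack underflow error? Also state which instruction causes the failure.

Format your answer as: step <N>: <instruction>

Step 1 ('push 5'): stack = [5], depth = 1
Step 2 ('dup'): stack = [5, 5], depth = 2
Step 3 ('push 13'): stack = [5, 5, 13], depth = 3
Step 4 ('mul'): stack = [5, 65], depth = 2
Step 5 ('sub'): stack = [-60], depth = 1
Step 6 ('mul'): needs 2 value(s) but depth is 1 — STACK UNDERFLOW

Answer: step 6: mul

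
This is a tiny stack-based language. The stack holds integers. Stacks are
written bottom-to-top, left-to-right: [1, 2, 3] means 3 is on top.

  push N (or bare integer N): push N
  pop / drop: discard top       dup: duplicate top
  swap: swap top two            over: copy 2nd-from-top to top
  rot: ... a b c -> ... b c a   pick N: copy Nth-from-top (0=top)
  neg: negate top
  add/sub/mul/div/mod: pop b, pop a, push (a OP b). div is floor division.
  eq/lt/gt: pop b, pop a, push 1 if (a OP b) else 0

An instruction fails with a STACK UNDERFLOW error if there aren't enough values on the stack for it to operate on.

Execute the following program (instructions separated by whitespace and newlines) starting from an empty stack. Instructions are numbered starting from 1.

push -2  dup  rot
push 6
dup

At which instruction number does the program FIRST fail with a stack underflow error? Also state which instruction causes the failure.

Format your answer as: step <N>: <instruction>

Step 1 ('push -2'): stack = [-2], depth = 1
Step 2 ('dup'): stack = [-2, -2], depth = 2
Step 3 ('rot'): needs 3 value(s) but depth is 2 — STACK UNDERFLOW

Answer: step 3: rot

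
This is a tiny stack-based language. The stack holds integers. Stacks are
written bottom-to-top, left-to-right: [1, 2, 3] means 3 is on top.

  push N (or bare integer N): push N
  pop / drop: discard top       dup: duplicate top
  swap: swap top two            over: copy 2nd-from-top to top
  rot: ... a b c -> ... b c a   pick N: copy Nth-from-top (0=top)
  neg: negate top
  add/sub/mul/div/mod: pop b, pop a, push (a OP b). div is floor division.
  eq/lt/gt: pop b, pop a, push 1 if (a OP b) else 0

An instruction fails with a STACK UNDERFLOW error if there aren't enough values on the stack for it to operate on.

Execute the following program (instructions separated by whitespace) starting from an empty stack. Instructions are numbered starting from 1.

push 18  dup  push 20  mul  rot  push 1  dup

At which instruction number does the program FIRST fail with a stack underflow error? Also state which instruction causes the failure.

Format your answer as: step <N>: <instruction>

Answer: step 5: rot

Derivation:
Step 1 ('push 18'): stack = [18], depth = 1
Step 2 ('dup'): stack = [18, 18], depth = 2
Step 3 ('push 20'): stack = [18, 18, 20], depth = 3
Step 4 ('mul'): stack = [18, 360], depth = 2
Step 5 ('rot'): needs 3 value(s) but depth is 2 — STACK UNDERFLOW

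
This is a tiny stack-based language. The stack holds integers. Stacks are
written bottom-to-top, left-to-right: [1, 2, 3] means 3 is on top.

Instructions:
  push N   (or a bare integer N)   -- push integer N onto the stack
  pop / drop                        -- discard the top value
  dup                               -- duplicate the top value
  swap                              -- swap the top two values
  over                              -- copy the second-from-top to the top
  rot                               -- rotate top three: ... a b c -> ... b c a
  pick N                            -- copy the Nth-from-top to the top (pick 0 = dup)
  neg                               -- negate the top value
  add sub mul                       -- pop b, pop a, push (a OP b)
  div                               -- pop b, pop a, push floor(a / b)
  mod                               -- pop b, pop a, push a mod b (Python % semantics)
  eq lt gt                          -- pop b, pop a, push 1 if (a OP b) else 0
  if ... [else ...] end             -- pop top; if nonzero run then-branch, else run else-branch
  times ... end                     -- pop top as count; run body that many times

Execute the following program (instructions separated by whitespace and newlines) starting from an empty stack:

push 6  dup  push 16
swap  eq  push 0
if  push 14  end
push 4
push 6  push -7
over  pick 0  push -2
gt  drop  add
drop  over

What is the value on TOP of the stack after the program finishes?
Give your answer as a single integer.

After 'push 6': [6]
After 'dup': [6, 6]
After 'push 16': [6, 6, 16]
After 'swap': [6, 16, 6]
After 'eq': [6, 0]
After 'push 0': [6, 0, 0]
After 'if': [6, 0]
After 'push 4': [6, 0, 4]
After 'push 6': [6, 0, 4, 6]
After 'push -7': [6, 0, 4, 6, -7]
After 'over': [6, 0, 4, 6, -7, 6]
After 'pick 0': [6, 0, 4, 6, -7, 6, 6]
After 'push -2': [6, 0, 4, 6, -7, 6, 6, -2]
After 'gt': [6, 0, 4, 6, -7, 6, 1]
After 'drop': [6, 0, 4, 6, -7, 6]
After 'add': [6, 0, 4, 6, -1]
After 'drop': [6, 0, 4, 6]
After 'over': [6, 0, 4, 6, 4]

Answer: 4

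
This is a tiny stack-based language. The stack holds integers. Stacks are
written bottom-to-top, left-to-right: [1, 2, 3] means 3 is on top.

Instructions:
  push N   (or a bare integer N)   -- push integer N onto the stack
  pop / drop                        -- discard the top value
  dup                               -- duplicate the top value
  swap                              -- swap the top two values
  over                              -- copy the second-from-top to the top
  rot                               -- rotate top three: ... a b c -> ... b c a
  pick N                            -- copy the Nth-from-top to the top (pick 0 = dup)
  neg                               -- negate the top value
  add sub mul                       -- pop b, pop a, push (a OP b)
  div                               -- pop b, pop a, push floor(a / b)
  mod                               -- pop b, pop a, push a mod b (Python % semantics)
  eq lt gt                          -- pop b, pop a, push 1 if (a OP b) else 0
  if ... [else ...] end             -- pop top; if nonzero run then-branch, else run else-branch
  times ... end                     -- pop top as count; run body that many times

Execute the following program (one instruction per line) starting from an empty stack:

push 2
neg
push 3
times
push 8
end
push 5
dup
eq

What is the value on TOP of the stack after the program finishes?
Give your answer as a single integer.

After 'push 2': [2]
After 'neg': [-2]
After 'push 3': [-2, 3]
After 'times': [-2]
After 'push 8': [-2, 8]
After 'push 8': [-2, 8, 8]
After 'push 8': [-2, 8, 8, 8]
After 'push 5': [-2, 8, 8, 8, 5]
After 'dup': [-2, 8, 8, 8, 5, 5]
After 'eq': [-2, 8, 8, 8, 1]

Answer: 1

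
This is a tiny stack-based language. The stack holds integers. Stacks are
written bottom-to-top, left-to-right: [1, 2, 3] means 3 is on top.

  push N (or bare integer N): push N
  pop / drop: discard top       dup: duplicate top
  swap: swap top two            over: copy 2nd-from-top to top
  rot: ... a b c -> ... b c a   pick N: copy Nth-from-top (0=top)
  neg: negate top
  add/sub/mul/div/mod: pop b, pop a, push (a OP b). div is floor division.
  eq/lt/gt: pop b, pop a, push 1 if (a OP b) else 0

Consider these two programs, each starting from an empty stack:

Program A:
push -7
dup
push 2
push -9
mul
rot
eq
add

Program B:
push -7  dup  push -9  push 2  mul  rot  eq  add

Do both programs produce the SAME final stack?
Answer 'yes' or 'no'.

Answer: yes

Derivation:
Program A trace:
  After 'push -7': [-7]
  After 'dup': [-7, -7]
  After 'push 2': [-7, -7, 2]
  After 'push -9': [-7, -7, 2, -9]
  After 'mul': [-7, -7, -18]
  After 'rot': [-7, -18, -7]
  After 'eq': [-7, 0]
  After 'add': [-7]
Program A final stack: [-7]

Program B trace:
  After 'push -7': [-7]
  After 'dup': [-7, -7]
  After 'push -9': [-7, -7, -9]
  After 'push 2': [-7, -7, -9, 2]
  After 'mul': [-7, -7, -18]
  After 'rot': [-7, -18, -7]
  After 'eq': [-7, 0]
  After 'add': [-7]
Program B final stack: [-7]
Same: yes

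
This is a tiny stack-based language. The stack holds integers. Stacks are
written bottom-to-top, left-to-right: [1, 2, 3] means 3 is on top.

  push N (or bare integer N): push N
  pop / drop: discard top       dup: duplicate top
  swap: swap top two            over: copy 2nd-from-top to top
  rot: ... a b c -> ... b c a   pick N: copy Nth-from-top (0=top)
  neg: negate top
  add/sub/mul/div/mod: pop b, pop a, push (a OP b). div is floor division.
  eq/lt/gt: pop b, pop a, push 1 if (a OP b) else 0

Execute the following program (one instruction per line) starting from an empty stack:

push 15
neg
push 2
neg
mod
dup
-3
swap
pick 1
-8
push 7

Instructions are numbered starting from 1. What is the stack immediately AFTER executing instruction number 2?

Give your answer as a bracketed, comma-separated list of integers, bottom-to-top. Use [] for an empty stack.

Step 1 ('push 15'): [15]
Step 2 ('neg'): [-15]

Answer: [-15]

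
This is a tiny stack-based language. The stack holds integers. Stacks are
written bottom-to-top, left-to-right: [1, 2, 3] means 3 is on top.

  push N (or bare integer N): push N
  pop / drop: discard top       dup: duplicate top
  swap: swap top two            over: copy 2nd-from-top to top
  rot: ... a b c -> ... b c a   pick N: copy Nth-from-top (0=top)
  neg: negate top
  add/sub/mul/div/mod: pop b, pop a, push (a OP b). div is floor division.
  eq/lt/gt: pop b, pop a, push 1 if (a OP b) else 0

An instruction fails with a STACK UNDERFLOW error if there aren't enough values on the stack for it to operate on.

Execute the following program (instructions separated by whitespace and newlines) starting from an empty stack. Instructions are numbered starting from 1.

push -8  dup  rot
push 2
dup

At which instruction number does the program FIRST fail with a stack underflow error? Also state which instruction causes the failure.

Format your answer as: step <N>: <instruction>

Answer: step 3: rot

Derivation:
Step 1 ('push -8'): stack = [-8], depth = 1
Step 2 ('dup'): stack = [-8, -8], depth = 2
Step 3 ('rot'): needs 3 value(s) but depth is 2 — STACK UNDERFLOW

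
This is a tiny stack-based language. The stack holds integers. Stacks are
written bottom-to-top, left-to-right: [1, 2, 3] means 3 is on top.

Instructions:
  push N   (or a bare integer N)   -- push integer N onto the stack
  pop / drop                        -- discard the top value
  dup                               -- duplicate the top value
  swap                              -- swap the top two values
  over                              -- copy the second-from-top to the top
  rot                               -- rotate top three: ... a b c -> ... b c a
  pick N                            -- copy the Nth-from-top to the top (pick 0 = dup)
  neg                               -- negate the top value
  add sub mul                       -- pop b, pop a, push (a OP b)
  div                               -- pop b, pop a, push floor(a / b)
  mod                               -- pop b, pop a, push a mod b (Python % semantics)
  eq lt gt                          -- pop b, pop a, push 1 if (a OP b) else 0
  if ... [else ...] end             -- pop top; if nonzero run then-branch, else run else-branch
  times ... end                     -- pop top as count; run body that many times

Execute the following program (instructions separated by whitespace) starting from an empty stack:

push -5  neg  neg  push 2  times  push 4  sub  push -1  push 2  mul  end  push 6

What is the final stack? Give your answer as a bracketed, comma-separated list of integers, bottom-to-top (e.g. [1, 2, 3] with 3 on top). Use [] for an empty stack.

Answer: [-9, -6, -2, 6]

Derivation:
After 'push -5': [-5]
After 'neg': [5]
After 'neg': [-5]
After 'push 2': [-5, 2]
After 'times': [-5]
After 'push 4': [-5, 4]
After 'sub': [-9]
After 'push -1': [-9, -1]
After 'push 2': [-9, -1, 2]
After 'mul': [-9, -2]
After 'push 4': [-9, -2, 4]
After 'sub': [-9, -6]
After 'push -1': [-9, -6, -1]
After 'push 2': [-9, -6, -1, 2]
After 'mul': [-9, -6, -2]
After 'push 6': [-9, -6, -2, 6]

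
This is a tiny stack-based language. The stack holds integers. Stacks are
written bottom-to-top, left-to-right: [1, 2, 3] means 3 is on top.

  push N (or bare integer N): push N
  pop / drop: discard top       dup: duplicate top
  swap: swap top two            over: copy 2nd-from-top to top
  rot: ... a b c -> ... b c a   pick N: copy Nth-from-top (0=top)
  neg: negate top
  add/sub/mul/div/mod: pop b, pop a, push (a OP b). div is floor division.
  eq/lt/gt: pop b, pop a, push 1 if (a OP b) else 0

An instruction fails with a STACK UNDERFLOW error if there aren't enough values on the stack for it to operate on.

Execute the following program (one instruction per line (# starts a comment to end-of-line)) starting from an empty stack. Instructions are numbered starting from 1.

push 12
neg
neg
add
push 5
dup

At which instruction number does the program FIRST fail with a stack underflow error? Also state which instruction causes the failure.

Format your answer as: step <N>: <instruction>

Step 1 ('push 12'): stack = [12], depth = 1
Step 2 ('neg'): stack = [-12], depth = 1
Step 3 ('neg'): stack = [12], depth = 1
Step 4 ('add'): needs 2 value(s) but depth is 1 — STACK UNDERFLOW

Answer: step 4: add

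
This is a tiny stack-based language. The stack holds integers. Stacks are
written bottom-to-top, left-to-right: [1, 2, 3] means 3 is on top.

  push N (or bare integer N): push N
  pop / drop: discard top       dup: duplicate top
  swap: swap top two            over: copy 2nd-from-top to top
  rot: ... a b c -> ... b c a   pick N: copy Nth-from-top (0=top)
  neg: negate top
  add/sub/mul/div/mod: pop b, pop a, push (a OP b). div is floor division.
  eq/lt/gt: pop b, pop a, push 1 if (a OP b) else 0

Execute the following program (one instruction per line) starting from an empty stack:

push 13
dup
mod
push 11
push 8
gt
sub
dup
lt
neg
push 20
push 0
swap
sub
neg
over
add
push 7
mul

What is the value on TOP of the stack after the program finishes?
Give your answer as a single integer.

After 'push 13': [13]
After 'dup': [13, 13]
After 'mod': [0]
After 'push 11': [0, 11]
After 'push 8': [0, 11, 8]
After 'gt': [0, 1]
After 'sub': [-1]
After 'dup': [-1, -1]
After 'lt': [0]
After 'neg': [0]
After 'push 20': [0, 20]
After 'push 0': [0, 20, 0]
After 'swap': [0, 0, 20]
After 'sub': [0, -20]
After 'neg': [0, 20]
After 'over': [0, 20, 0]
After 'add': [0, 20]
After 'push 7': [0, 20, 7]
After 'mul': [0, 140]

Answer: 140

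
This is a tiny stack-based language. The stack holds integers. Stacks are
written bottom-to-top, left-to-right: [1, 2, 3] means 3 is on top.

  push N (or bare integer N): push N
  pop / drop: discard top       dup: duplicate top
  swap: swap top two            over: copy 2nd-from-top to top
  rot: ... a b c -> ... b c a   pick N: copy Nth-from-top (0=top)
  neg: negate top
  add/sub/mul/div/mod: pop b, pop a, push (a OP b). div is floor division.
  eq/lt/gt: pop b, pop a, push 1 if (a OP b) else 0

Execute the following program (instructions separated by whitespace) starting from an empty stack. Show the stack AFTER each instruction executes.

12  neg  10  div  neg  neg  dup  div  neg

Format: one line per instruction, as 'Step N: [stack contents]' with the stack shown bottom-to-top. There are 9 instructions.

Step 1: [12]
Step 2: [-12]
Step 3: [-12, 10]
Step 4: [-2]
Step 5: [2]
Step 6: [-2]
Step 7: [-2, -2]
Step 8: [1]
Step 9: [-1]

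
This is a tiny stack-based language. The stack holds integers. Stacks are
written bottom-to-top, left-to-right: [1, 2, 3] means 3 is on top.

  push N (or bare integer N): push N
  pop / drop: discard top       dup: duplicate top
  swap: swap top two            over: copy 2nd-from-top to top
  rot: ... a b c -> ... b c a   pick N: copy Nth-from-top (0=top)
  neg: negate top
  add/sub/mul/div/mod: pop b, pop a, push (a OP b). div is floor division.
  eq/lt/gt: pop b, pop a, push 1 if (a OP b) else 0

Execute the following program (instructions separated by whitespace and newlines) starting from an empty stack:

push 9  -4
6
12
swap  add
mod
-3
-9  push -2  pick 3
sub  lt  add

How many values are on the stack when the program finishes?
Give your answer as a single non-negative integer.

After 'push 9': stack = [9] (depth 1)
After 'push -4': stack = [9, -4] (depth 2)
After 'push 6': stack = [9, -4, 6] (depth 3)
After 'push 12': stack = [9, -4, 6, 12] (depth 4)
After 'swap': stack = [9, -4, 12, 6] (depth 4)
After 'add': stack = [9, -4, 18] (depth 3)
After 'mod': stack = [9, 14] (depth 2)
After 'push -3': stack = [9, 14, -3] (depth 3)
After 'push -9': stack = [9, 14, -3, -9] (depth 4)
After 'push -2': stack = [9, 14, -3, -9, -2] (depth 5)
After 'pick 3': stack = [9, 14, -3, -9, -2, 14] (depth 6)
After 'sub': stack = [9, 14, -3, -9, -16] (depth 5)
After 'lt': stack = [9, 14, -3, 0] (depth 4)
After 'add': stack = [9, 14, -3] (depth 3)

Answer: 3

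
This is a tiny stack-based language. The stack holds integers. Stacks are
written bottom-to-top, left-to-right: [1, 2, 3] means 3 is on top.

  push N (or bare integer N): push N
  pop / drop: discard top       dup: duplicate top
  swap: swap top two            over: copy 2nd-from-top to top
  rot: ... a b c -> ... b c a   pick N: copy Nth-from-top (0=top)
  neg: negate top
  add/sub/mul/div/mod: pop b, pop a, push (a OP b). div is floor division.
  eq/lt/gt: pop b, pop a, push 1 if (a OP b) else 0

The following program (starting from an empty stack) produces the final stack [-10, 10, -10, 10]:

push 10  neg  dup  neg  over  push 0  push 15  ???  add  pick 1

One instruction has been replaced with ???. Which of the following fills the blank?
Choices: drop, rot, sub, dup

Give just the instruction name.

Answer: drop

Derivation:
Stack before ???: [-10, 10, -10, 0, 15]
Stack after ???:  [-10, 10, -10, 0]
Checking each choice:
  drop: MATCH
  rot: produces [-10, 10, 0, 5, 0]
  sub: produces [-10, 10, -25, 10]
  dup: produces [-10, 10, -10, 0, 30, 0]


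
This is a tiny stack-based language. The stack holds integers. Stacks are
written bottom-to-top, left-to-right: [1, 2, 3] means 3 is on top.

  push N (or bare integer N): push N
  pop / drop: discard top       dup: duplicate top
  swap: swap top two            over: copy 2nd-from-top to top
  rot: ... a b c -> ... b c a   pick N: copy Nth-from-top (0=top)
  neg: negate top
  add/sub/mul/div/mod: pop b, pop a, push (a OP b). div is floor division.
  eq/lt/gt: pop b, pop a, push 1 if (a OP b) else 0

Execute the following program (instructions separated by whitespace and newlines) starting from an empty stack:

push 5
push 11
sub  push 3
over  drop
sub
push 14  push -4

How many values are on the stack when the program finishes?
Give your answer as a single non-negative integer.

Answer: 3

Derivation:
After 'push 5': stack = [5] (depth 1)
After 'push 11': stack = [5, 11] (depth 2)
After 'sub': stack = [-6] (depth 1)
After 'push 3': stack = [-6, 3] (depth 2)
After 'over': stack = [-6, 3, -6] (depth 3)
After 'drop': stack = [-6, 3] (depth 2)
After 'sub': stack = [-9] (depth 1)
After 'push 14': stack = [-9, 14] (depth 2)
After 'push -4': stack = [-9, 14, -4] (depth 3)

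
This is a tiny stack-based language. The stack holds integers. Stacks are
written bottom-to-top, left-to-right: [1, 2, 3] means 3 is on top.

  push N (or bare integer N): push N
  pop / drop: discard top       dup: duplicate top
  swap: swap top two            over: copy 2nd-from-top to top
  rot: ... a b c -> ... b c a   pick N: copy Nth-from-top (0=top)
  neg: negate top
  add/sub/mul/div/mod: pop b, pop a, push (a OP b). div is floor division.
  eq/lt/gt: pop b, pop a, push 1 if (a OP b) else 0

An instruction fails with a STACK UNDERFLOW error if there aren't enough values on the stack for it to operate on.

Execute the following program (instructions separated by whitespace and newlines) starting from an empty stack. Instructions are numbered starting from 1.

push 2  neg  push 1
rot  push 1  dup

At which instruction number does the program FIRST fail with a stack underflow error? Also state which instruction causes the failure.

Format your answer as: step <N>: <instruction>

Answer: step 4: rot

Derivation:
Step 1 ('push 2'): stack = [2], depth = 1
Step 2 ('neg'): stack = [-2], depth = 1
Step 3 ('push 1'): stack = [-2, 1], depth = 2
Step 4 ('rot'): needs 3 value(s) but depth is 2 — STACK UNDERFLOW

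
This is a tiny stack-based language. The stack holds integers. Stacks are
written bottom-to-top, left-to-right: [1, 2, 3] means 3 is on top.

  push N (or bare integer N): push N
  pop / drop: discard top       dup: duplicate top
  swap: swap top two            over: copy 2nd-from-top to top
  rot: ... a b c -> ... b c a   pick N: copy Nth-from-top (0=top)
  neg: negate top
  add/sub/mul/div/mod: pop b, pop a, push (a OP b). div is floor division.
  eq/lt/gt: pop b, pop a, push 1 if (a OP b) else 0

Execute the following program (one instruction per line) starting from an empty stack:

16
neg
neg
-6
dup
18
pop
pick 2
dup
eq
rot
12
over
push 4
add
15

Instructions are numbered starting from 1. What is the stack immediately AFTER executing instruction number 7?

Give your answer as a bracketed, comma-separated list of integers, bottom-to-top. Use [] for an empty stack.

Step 1 ('16'): [16]
Step 2 ('neg'): [-16]
Step 3 ('neg'): [16]
Step 4 ('-6'): [16, -6]
Step 5 ('dup'): [16, -6, -6]
Step 6 ('18'): [16, -6, -6, 18]
Step 7 ('pop'): [16, -6, -6]

Answer: [16, -6, -6]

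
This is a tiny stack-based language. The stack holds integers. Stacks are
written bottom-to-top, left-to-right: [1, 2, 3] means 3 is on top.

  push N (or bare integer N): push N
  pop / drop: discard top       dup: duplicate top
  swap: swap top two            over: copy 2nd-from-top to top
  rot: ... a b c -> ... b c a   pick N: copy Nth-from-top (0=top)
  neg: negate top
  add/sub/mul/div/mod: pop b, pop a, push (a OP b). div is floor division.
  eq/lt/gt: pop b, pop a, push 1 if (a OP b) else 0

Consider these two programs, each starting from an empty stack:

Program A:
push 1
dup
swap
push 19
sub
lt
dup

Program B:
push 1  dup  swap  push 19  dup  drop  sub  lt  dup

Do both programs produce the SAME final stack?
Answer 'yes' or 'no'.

Answer: yes

Derivation:
Program A trace:
  After 'push 1': [1]
  After 'dup': [1, 1]
  After 'swap': [1, 1]
  After 'push 19': [1, 1, 19]
  After 'sub': [1, -18]
  After 'lt': [0]
  After 'dup': [0, 0]
Program A final stack: [0, 0]

Program B trace:
  After 'push 1': [1]
  After 'dup': [1, 1]
  After 'swap': [1, 1]
  After 'push 19': [1, 1, 19]
  After 'dup': [1, 1, 19, 19]
  After 'drop': [1, 1, 19]
  After 'sub': [1, -18]
  After 'lt': [0]
  After 'dup': [0, 0]
Program B final stack: [0, 0]
Same: yes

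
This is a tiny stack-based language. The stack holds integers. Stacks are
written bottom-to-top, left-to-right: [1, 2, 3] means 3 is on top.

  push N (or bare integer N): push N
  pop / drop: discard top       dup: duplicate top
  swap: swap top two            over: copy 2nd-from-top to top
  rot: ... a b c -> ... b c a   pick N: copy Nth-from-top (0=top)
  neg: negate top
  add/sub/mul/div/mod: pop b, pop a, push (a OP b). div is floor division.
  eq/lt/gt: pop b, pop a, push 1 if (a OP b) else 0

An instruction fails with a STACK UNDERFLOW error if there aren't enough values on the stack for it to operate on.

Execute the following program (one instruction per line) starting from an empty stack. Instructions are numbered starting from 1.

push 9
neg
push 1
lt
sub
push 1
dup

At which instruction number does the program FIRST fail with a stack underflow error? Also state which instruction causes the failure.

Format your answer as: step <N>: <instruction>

Answer: step 5: sub

Derivation:
Step 1 ('push 9'): stack = [9], depth = 1
Step 2 ('neg'): stack = [-9], depth = 1
Step 3 ('push 1'): stack = [-9, 1], depth = 2
Step 4 ('lt'): stack = [1], depth = 1
Step 5 ('sub'): needs 2 value(s) but depth is 1 — STACK UNDERFLOW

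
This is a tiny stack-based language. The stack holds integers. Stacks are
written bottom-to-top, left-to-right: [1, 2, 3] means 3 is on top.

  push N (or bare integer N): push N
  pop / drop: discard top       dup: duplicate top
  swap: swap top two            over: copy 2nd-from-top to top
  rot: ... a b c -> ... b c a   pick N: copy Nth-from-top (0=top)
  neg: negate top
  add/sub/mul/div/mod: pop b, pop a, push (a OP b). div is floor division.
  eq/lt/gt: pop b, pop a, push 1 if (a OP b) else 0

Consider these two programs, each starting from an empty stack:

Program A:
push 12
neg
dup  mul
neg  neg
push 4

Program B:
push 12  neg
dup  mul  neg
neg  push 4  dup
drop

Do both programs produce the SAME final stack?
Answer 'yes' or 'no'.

Answer: yes

Derivation:
Program A trace:
  After 'push 12': [12]
  After 'neg': [-12]
  After 'dup': [-12, -12]
  After 'mul': [144]
  After 'neg': [-144]
  After 'neg': [144]
  After 'push 4': [144, 4]
Program A final stack: [144, 4]

Program B trace:
  After 'push 12': [12]
  After 'neg': [-12]
  After 'dup': [-12, -12]
  After 'mul': [144]
  After 'neg': [-144]
  After 'neg': [144]
  After 'push 4': [144, 4]
  After 'dup': [144, 4, 4]
  After 'drop': [144, 4]
Program B final stack: [144, 4]
Same: yes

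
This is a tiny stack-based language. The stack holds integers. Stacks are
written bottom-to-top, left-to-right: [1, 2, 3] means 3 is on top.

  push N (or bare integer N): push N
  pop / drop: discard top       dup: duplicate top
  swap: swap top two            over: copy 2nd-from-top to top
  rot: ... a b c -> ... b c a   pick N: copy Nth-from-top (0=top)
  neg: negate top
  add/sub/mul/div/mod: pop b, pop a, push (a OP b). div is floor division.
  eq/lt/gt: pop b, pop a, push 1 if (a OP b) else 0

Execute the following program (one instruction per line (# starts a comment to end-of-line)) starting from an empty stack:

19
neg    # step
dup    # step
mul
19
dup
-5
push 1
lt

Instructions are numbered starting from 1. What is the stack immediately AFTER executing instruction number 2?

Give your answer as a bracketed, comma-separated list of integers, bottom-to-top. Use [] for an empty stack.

Answer: [-19]

Derivation:
Step 1 ('19'): [19]
Step 2 ('neg'): [-19]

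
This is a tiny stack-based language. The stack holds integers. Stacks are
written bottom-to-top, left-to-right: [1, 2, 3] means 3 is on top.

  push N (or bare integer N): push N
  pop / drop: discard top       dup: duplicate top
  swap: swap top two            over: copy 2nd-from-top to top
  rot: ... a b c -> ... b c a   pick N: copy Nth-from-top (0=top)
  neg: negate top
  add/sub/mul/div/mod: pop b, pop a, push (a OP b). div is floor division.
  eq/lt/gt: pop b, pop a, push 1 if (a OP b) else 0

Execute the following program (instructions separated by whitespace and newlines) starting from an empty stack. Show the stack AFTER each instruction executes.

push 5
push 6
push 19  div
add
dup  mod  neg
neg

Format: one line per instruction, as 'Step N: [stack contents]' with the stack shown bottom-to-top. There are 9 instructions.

Step 1: [5]
Step 2: [5, 6]
Step 3: [5, 6, 19]
Step 4: [5, 0]
Step 5: [5]
Step 6: [5, 5]
Step 7: [0]
Step 8: [0]
Step 9: [0]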